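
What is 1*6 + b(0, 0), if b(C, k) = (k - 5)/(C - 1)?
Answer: 11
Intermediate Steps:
b(C, k) = (-5 + k)/(-1 + C)
1*6 + b(0, 0) = 1*6 + (-5 + 0)/(-1 + 0) = 6 - 5/(-1) = 6 - 1*(-5) = 6 + 5 = 11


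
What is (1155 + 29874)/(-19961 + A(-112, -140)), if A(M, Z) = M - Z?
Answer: -31029/19933 ≈ -1.5567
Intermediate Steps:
(1155 + 29874)/(-19961 + A(-112, -140)) = (1155 + 29874)/(-19961 + (-112 - 1*(-140))) = 31029/(-19961 + (-112 + 140)) = 31029/(-19961 + 28) = 31029/(-19933) = 31029*(-1/19933) = -31029/19933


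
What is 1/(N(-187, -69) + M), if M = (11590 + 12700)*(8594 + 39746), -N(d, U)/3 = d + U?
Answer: 1/1174179368 ≈ 8.5166e-10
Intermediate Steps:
N(d, U) = -3*U - 3*d (N(d, U) = -3*(d + U) = -3*(U + d) = -3*U - 3*d)
M = 1174178600 (M = 24290*48340 = 1174178600)
1/(N(-187, -69) + M) = 1/((-3*(-69) - 3*(-187)) + 1174178600) = 1/((207 + 561) + 1174178600) = 1/(768 + 1174178600) = 1/1174179368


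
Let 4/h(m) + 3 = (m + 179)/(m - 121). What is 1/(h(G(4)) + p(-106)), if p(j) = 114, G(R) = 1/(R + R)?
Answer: 2167/245104 ≈ 0.0088411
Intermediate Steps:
G(R) = 1/(2*R)
h(m) = 4/(-3 + (179 + m)/(-121 + m)) (h(m) = 4/(-3 + (m + 179)/(m - 121)) = 4/(-3 + (179 + m)/(-121 + m)))
1/(h(G(4)) + p(-106)) = 1/(2*(121 - 1/(2*4))/(-271 + (½)/4) + 114) = 1/(2*(121 - 1/(2*4))/(-271 + (½)*(¼)) + 114) = 1/(2*(121 - 1*⅛)/(-271 + ⅛) + 114) = 1/(2*(121 - ⅛)/(-2167/8) + 114) = 1/(2*(-8/2167)*(967/8) + 114) = 1/(-1934/2167 + 114) = 1/(245104/2167) = 2167/245104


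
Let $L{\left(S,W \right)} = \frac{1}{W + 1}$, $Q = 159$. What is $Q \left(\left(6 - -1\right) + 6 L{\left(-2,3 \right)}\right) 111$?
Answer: $\frac{300033}{2} \approx 1.5002 \cdot 10^{5}$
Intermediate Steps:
$L{\left(S,W \right)} = \frac{1}{1 + W}$
$Q \left(\left(6 - -1\right) + 6 L{\left(-2,3 \right)}\right) 111 = 159 \left(\left(6 - -1\right) + \frac{6}{1 + 3}\right) 111 = 159 \left(\left(6 + 1\right) + \frac{6}{4}\right) 111 = 159 \left(7 + 6 \cdot \frac{1}{4}\right) 111 = 159 \left(7 + \frac{3}{2}\right) 111 = 159 \cdot \frac{17}{2} \cdot 111 = \frac{2703}{2} \cdot 111 = \frac{300033}{2}$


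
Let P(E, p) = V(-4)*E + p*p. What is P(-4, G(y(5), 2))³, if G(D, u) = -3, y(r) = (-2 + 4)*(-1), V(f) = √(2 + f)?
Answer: (9 - 4*I*√2)³ ≈ -135.0 - 1193.6*I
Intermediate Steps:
y(r) = -2 (y(r) = 2*(-1) = -2)
P(E, p) = p² + I*E*√2 (P(E, p) = √(2 - 4)*E + p*p = √(-2)*E + p² = (I*√2)*E + p² = I*E*√2 + p² = p² + I*E*√2)
P(-4, G(y(5), 2))³ = ((-3)² + I*(-4)*√2)³ = (9 - 4*I*√2)³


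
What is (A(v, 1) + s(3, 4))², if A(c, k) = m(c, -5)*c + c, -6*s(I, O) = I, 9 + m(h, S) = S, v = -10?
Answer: 67081/4 ≈ 16770.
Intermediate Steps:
m(h, S) = -9 + S
s(I, O) = -I/6
A(c, k) = -13*c (A(c, k) = (-9 - 5)*c + c = -14*c + c = -13*c)
(A(v, 1) + s(3, 4))² = (-13*(-10) - ⅙*3)² = (130 - ½)² = (259/2)² = 67081/4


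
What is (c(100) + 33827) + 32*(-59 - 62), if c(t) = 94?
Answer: 30049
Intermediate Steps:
(c(100) + 33827) + 32*(-59 - 62) = (94 + 33827) + 32*(-59 - 62) = 33921 + 32*(-121) = 33921 - 3872 = 30049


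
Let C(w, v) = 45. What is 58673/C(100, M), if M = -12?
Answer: 58673/45 ≈ 1303.8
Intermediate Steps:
58673/C(100, M) = 58673/45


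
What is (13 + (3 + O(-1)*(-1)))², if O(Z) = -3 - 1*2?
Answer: 441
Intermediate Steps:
O(Z) = -5 (O(Z) = -3 - 2 = -5)
(13 + (3 + O(-1)*(-1)))² = (13 + (3 - 5*(-1)))² = (13 + (3 + 5))² = (13 + 8)² = 21² = 441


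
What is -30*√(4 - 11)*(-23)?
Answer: 690*I*√7 ≈ 1825.6*I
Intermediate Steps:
-30*√(4 - 11)*(-23) = -30*I*√7*(-23) = 690*I*√7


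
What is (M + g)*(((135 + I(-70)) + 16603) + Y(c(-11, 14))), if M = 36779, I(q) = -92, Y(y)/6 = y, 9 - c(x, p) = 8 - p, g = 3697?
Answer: 677406336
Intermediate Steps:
c(x, p) = 1 + p (c(x, p) = 9 - (8 - p) = 9 + (-8 + p) = 1 + p)
Y(y) = 6*y
(M + g)*(((135 + I(-70)) + 16603) + Y(c(-11, 14))) = (36779 + 3697)*(((135 - 92) + 16603) + 6*(1 + 14)) = 40476*((43 + 16603) + 6*15) = 40476*(16646 + 90) = 40476*16736 = 677406336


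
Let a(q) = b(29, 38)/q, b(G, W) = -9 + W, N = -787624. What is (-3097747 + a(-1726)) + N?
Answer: -6706150375/1726 ≈ -3.8854e+6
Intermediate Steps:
a(q) = 29/q (a(q) = (-9 + 38)/q = 29/q)
(-3097747 + a(-1726)) + N = (-3097747 + 29/(-1726)) - 787624 = (-3097747 + 29*(-1/1726)) - 787624 = (-3097747 - 29/1726) - 787624 = -5346711351/1726 - 787624 = -6706150375/1726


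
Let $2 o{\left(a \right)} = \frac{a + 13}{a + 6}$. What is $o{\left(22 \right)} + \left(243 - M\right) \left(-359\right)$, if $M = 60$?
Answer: $- \frac{525571}{8} \approx -65696.0$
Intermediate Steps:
$o{\left(a \right)} = \frac{13 + a}{2 \left(6 + a\right)}$ ($o{\left(a \right)} = \frac{\left(a + 13\right) \frac{1}{a + 6}}{2} = \frac{\left(13 + a\right) \frac{1}{6 + a}}{2} = \frac{\frac{1}{6 + a} \left(13 + a\right)}{2} = \frac{13 + a}{2 \left(6 + a\right)}$)
$o{\left(22 \right)} + \left(243 - M\right) \left(-359\right) = \frac{13 + 22}{2 \left(6 + 22\right)} + \left(243 - 60\right) \left(-359\right) = \frac{1}{2} \cdot \frac{1}{28} \cdot 35 + \left(243 - 60\right) \left(-359\right) = \frac{1}{2} \cdot \frac{1}{28} \cdot 35 + 183 \left(-359\right) = \frac{5}{8} - 65697 = - \frac{525571}{8}$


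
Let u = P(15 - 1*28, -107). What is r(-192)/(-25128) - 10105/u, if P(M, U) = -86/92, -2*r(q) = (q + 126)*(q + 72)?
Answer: 3772745/349 ≈ 10810.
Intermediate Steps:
r(q) = -(72 + q)*(126 + q)/2 (r(q) = -(q + 126)*(q + 72)/2 = -(126 + q)*(72 + q)/2 = -(72 + q)*(126 + q)/2)
P(M, U) = -43/46 (P(M, U) = -86*1/92 = -43/46)
u = -43/46 ≈ -0.93478
r(-192)/(-25128) - 10105/u = (-4536 - 99*(-192) - 1/2*(-192)**2)/(-25128) - 10105/(-43/46) = (-4536 + 19008 - 1/2*36864)*(-1/25128) - 10105*(-46/43) = (-4536 + 19008 - 18432)*(-1/25128) + 10810 = -3960*(-1/25128) + 10810 = 55/349 + 10810 = 3772745/349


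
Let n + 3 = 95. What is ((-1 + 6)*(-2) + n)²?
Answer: 6724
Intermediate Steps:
n = 92 (n = -3 + 95 = 92)
((-1 + 6)*(-2) + n)² = ((-1 + 6)*(-2) + 92)² = (5*(-2) + 92)² = (-10 + 92)² = 82² = 6724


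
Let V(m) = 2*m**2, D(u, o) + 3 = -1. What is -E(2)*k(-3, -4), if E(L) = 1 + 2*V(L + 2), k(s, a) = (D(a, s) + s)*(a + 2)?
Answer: -910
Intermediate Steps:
D(u, o) = -4 (D(u, o) = -3 - 1 = -4)
k(s, a) = (-4 + s)*(2 + a) (k(s, a) = (-4 + s)*(a + 2) = (-4 + s)*(2 + a))
E(L) = 1 + 4*(2 + L)**2 (E(L) = 1 + 2*(2*(L + 2)**2) = 1 + 2*(2*(2 + L)**2) = 1 + 4*(2 + L)**2)
-E(2)*k(-3, -4) = -(1 + 4*(2 + 2)**2)*(-8 - 4*(-4) + 2*(-3) - 4*(-3)) = -(1 + 4*4**2)*(-8 + 16 - 6 + 12) = -(1 + 4*16)*14 = -(1 + 64)*14 = -65*14 = -1*910 = -910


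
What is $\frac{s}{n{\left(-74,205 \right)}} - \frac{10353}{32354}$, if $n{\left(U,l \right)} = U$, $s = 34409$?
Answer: $- \frac{39786961}{85507} \approx -465.31$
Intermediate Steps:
$\frac{s}{n{\left(-74,205 \right)}} - \frac{10353}{32354} = \frac{34409}{-74} - \frac{10353}{32354} = 34409 \left(- \frac{1}{74}\right) - \frac{1479}{4622} = - \frac{34409}{74} - \frac{1479}{4622} = - \frac{39786961}{85507}$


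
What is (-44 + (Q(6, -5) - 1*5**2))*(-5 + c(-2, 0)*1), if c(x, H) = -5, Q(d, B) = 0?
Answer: 690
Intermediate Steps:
(-44 + (Q(6, -5) - 1*5**2))*(-5 + c(-2, 0)*1) = (-44 + (0 - 1*5**2))*(-5 - 5*1) = (-44 + (0 - 1*25))*(-5 - 5) = (-44 + (0 - 25))*(-10) = (-44 - 25)*(-10) = -69*(-10) = 690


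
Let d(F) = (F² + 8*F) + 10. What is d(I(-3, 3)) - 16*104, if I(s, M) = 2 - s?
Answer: -1589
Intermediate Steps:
d(F) = 10 + F² + 8*F
d(I(-3, 3)) - 16*104 = (10 + (2 - 1*(-3))² + 8*(2 - 1*(-3))) - 16*104 = (10 + (2 + 3)² + 8*(2 + 3)) - 1664 = (10 + 5² + 8*5) - 1664 = (10 + 25 + 40) - 1664 = 75 - 1664 = -1589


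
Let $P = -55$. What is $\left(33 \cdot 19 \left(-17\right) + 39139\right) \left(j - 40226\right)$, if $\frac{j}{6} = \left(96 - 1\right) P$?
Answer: $-2038484480$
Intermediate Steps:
$j = -31350$ ($j = 6 \left(96 - 1\right) \left(-55\right) = 6 \cdot 95 \left(-55\right) = 6 \left(-5225\right) = -31350$)
$\left(33 \cdot 19 \left(-17\right) + 39139\right) \left(j - 40226\right) = \left(33 \cdot 19 \left(-17\right) + 39139\right) \left(-31350 - 40226\right) = \left(627 \left(-17\right) + 39139\right) \left(-71576\right) = \left(-10659 + 39139\right) \left(-71576\right) = 28480 \left(-71576\right) = -2038484480$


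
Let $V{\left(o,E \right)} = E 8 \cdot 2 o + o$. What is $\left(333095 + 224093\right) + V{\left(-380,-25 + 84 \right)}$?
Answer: $198088$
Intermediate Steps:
$V{\left(o,E \right)} = o + 16 E o$ ($V{\left(o,E \right)} = 8 E 2 o + o = 16 E o + o = o + 16 E o$)
$\left(333095 + 224093\right) + V{\left(-380,-25 + 84 \right)} = \left(333095 + 224093\right) - 380 \left(1 + 16 \left(-25 + 84\right)\right) = 557188 - 380 \left(1 + 16 \cdot 59\right) = 557188 - 380 \left(1 + 944\right) = 557188 - 359100 = 198088$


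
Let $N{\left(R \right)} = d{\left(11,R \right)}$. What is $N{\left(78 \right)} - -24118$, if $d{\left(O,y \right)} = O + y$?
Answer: $24207$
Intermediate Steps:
$N{\left(R \right)} = 11 + R$
$N{\left(78 \right)} - -24118 = \left(11 + 78\right) - -24118 = 89 + 24118 = 24207$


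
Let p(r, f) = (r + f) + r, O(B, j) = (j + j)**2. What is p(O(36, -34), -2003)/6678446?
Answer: 7245/6678446 ≈ 0.0010848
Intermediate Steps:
O(B, j) = 4*j**2 (O(B, j) = (2*j)**2 = 4*j**2)
p(r, f) = f + 2*r (p(r, f) = (f + r) + r = f + 2*r)
p(O(36, -34), -2003)/6678446 = (-2003 + 2*(4*(-34)**2))/6678446 = (-2003 + 2*(4*1156))*(1/6678446) = (-2003 + 2*4624)*(1/6678446) = (-2003 + 9248)*(1/6678446) = 7245*(1/6678446) = 7245/6678446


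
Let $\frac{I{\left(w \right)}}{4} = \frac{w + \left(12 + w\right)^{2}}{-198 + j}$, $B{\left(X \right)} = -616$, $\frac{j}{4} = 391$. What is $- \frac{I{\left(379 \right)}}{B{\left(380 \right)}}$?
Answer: $\frac{38315}{52591} \approx 0.72855$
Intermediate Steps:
$j = 1564$ ($j = 4 \cdot 391 = 1564$)
$I{\left(w \right)} = \frac{2 w}{683} + \frac{2 \left(12 + w\right)^{2}}{683}$ ($I{\left(w \right)} = 4 \frac{w + \left(12 + w\right)^{2}}{-198 + 1564} = 4 \frac{w + \left(12 + w\right)^{2}}{1366} = 4 \left(w + \left(12 + w\right)^{2}\right) \frac{1}{1366} = 4 \left(\frac{w}{1366} + \frac{\left(12 + w\right)^{2}}{1366}\right) = \frac{2 w}{683} + \frac{2 \left(12 + w\right)^{2}}{683}$)
$- \frac{I{\left(379 \right)}}{B{\left(380 \right)}} = - \frac{\frac{2}{683} \cdot 379 + \frac{2 \left(12 + 379\right)^{2}}{683}}{-616} = - \frac{\left(\frac{758}{683} + \frac{2 \cdot 391^{2}}{683}\right) \left(-1\right)}{616} = - \frac{\left(\frac{758}{683} + \frac{2}{683} \cdot 152881\right) \left(-1\right)}{616} = - \frac{\left(\frac{758}{683} + \frac{305762}{683}\right) \left(-1\right)}{616} = - \frac{306520 \left(-1\right)}{683 \cdot 616} = \left(-1\right) \left(- \frac{38315}{52591}\right) = \frac{38315}{52591}$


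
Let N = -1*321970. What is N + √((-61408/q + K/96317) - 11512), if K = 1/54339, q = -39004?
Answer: -321970 + I*√611818764455827251401382338073/7290640861959 ≈ -3.2197e+5 + 107.29*I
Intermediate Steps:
K = 1/54339 ≈ 1.8403e-5
N = -321970
N + √((-61408/q + K/96317) - 11512) = -321970 + √((-61408/(-39004) + (1/54339)/96317) - 11512) = -321970 + √((-61408*(-1/39004) + (1/54339)*(1/96317)) - 11512) = -321970 + √((15352/9751 + 1/5233769463) - 11512) = -321970 + √(80348828805727/51034486033713 - 11512) = -321970 + √(-587428654391298329/51034486033713) = -321970 + I*√611818764455827251401382338073/7290640861959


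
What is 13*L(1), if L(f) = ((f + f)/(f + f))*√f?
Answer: 13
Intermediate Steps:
L(f) = √f (L(f) = ((2*f)/((2*f)))*√f = ((2*f)*(1/(2*f)))*√f = 1*√f = √f)
13*L(1) = 13*√1 = 13*1 = 13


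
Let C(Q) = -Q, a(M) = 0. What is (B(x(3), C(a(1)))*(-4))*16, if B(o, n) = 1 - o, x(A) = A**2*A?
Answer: 1664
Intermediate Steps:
x(A) = A**3
(B(x(3), C(a(1)))*(-4))*16 = ((1 - 1*3**3)*(-4))*16 = ((1 - 1*27)*(-4))*16 = ((1 - 27)*(-4))*16 = -26*(-4)*16 = 104*16 = 1664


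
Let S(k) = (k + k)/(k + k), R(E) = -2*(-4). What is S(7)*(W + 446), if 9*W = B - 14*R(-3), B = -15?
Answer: 3887/9 ≈ 431.89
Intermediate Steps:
R(E) = 8
S(k) = 1 (S(k) = (2*k)/((2*k)) = (2*k)*(1/(2*k)) = 1)
W = -127/9 (W = (-15 - 14*8)/9 = (-15 - 112)/9 = (1/9)*(-127) = -127/9 ≈ -14.111)
S(7)*(W + 446) = 1*(-127/9 + 446) = 1*(3887/9) = 3887/9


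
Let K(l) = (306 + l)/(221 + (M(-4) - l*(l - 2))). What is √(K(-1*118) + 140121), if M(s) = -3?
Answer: √6809157060487/6971 ≈ 374.33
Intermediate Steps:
K(l) = (306 + l)/(218 - l*(-2 + l)) (K(l) = (306 + l)/(221 + (-3 - l*(l - 2))) = (306 + l)/(221 + (-3 - l*(-2 + l))) = (306 + l)/(218 - l*(-2 + l)))
√(K(-1*118) + 140121) = √((306 - 1*118)/(218 - (-1*118)² + 2*(-1*118)) + 140121) = √((306 - 118)/(218 - 1*(-118)² + 2*(-118)) + 140121) = √(188/(218 - 1*13924 - 236) + 140121) = √(188/(218 - 13924 - 236) + 140121) = √(188/(-13942) + 140121) = √(-1/13942*188 + 140121) = √(-94/6971 + 140121) = √(976783397/6971) = √6809157060487/6971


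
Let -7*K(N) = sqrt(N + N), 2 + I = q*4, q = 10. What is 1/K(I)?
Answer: -7*sqrt(19)/38 ≈ -0.80295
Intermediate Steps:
I = 38 (I = -2 + 10*4 = -2 + 40 = 38)
K(N) = -sqrt(2)*sqrt(N)/7 (K(N) = -sqrt(N + N)/7 = -sqrt(2)*sqrt(N)/7)
1/K(I) = 1/(-sqrt(2)*sqrt(38)/7) = 1/(-2*sqrt(19)/7) = -7*sqrt(19)/38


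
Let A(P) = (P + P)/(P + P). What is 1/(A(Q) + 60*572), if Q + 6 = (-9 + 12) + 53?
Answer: 1/34321 ≈ 2.9137e-5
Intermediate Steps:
Q = 50 (Q = -6 + ((-9 + 12) + 53) = -6 + (3 + 53) = -6 + 56 = 50)
A(P) = 1 (A(P) = (2*P)/((2*P)) = (2*P)*(1/(2*P)) = 1)
1/(A(Q) + 60*572) = 1/(1 + 60*572) = 1/(1 + 34320) = 1/34321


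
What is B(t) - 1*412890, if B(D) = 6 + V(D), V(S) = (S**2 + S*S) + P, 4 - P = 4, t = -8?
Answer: -412756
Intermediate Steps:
P = 0 (P = 4 - 1*4 = 4 - 4 = 0)
V(S) = 2*S**2 (V(S) = (S**2 + S*S) + 0 = (S**2 + S**2) + 0 = 2*S**2 + 0 = 2*S**2)
B(D) = 6 + 2*D**2
B(t) - 1*412890 = (6 + 2*(-8)**2) - 1*412890 = (6 + 2*64) - 412890 = (6 + 128) - 412890 = 134 - 412890 = -412756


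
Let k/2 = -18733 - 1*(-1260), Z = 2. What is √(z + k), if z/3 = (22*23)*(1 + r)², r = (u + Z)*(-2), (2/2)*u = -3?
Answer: 2*I*√5321 ≈ 145.89*I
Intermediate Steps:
u = -3
r = 2 (r = (-3 + 2)*(-2) = -1*(-2) = 2)
k = -34946 (k = 2*(-18733 - 1*(-1260)) = 2*(-18733 + 1260) = 2*(-17473) = -34946)
z = 13662 (z = 3*((22*23)*(1 + 2)²) = 3*(506*3²) = 3*(506*9) = 3*4554 = 13662)
√(z + k) = √(13662 - 34946) = √(-21284) = 2*I*√5321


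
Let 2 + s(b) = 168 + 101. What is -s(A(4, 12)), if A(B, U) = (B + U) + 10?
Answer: -267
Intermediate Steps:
A(B, U) = 10 + B + U
s(b) = 267 (s(b) = -2 + (168 + 101) = -2 + 269 = 267)
-s(A(4, 12)) = -1*267 = -267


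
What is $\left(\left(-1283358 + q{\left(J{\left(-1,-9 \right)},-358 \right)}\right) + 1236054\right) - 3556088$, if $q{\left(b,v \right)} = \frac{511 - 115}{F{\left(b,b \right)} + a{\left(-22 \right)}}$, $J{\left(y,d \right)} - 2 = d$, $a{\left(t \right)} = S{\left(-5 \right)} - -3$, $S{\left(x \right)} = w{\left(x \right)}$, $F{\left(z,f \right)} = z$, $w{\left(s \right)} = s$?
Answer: $-3603436$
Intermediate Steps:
$S{\left(x \right)} = x$
$a{\left(t \right)} = -2$ ($a{\left(t \right)} = -5 - -3 = -5 + 3 = -2$)
$J{\left(y,d \right)} = 2 + d$
$q{\left(b,v \right)} = \frac{396}{-2 + b}$ ($q{\left(b,v \right)} = \frac{511 - 115}{b - 2} = \frac{396}{-2 + b}$)
$\left(\left(-1283358 + q{\left(J{\left(-1,-9 \right)},-358 \right)}\right) + 1236054\right) - 3556088 = \left(\left(-1283358 + \frac{396}{-2 + \left(2 - 9\right)}\right) + 1236054\right) - 3556088 = \left(\left(-1283358 + \frac{396}{-2 - 7}\right) + 1236054\right) - 3556088 = \left(\left(-1283358 + \frac{396}{-9}\right) + 1236054\right) - 3556088 = \left(\left(-1283358 + 396 \left(- \frac{1}{9}\right)\right) + 1236054\right) - 3556088 = \left(\left(-1283358 - 44\right) + 1236054\right) - 3556088 = \left(-1283402 + 1236054\right) - 3556088 = -47348 - 3556088 = -3603436$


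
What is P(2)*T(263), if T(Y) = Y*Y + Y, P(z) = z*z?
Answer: 277728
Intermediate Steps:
P(z) = z**2
T(Y) = Y + Y**2 (T(Y) = Y**2 + Y = Y + Y**2)
P(2)*T(263) = 2**2*(263*(1 + 263)) = 4*(263*264) = 4*69432 = 277728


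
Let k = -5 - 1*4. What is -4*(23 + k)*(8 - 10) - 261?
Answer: -149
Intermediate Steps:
k = -9 (k = -5 - 4 = -9)
-4*(23 + k)*(8 - 10) - 261 = -4*(23 - 9)*(8 - 10) - 261 = -56*(-2) - 261 = -4*(-28) - 261 = 112 - 261 = -149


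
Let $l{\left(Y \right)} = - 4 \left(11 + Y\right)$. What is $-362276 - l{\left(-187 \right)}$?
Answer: $-362980$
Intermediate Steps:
$l{\left(Y \right)} = -44 - 4 Y$
$-362276 - l{\left(-187 \right)} = -362276 - \left(-44 - -748\right) = -362276 - \left(-44 + 748\right) = -362276 - 704 = -362980$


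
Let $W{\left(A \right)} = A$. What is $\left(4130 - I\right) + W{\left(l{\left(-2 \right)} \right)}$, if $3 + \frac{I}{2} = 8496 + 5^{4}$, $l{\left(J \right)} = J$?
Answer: $-14108$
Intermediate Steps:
$I = 18236$ ($I = -6 + 2 \left(8496 + 5^{4}\right) = -6 + 2 \left(8496 + 625\right) = -6 + 2 \cdot 9121 = -6 + 18242 = 18236$)
$\left(4130 - I\right) + W{\left(l{\left(-2 \right)} \right)} = \left(4130 - 18236\right) - 2 = -14106 - 2 = -14108$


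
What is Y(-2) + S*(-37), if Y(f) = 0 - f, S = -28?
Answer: 1038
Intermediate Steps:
Y(f) = -f
Y(-2) + S*(-37) = -1*(-2) - 28*(-37) = 2 + 1036 = 1038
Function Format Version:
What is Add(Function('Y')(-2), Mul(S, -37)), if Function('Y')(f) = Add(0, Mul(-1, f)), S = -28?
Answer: 1038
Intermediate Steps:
Function('Y')(f) = Mul(-1, f)
Add(Function('Y')(-2), Mul(S, -37)) = Add(Mul(-1, -2), Mul(-28, -37)) = Add(2, 1036) = 1038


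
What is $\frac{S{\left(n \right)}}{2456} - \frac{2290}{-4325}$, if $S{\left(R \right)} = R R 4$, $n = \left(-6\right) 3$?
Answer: $\frac{280736}{265555} \approx 1.0572$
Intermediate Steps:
$n = -18$
$S{\left(R \right)} = 4 R^{2}$ ($S{\left(R \right)} = R^{2} \cdot 4 = 4 R^{2}$)
$\frac{S{\left(n \right)}}{2456} - \frac{2290}{-4325} = \frac{4 \left(-18\right)^{2}}{2456} - \frac{2290}{-4325} = 4 \cdot 324 \cdot \frac{1}{2456} - - \frac{458}{865} = 1296 \cdot \frac{1}{2456} + \frac{458}{865} = \frac{162}{307} + \frac{458}{865} = \frac{280736}{265555}$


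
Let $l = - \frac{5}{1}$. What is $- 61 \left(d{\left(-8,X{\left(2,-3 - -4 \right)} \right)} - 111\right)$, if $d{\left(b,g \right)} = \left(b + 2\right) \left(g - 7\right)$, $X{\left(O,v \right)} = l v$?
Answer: $2379$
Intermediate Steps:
$l = -5$ ($l = \left(-5\right) 1 = -5$)
$X{\left(O,v \right)} = - 5 v$
$d{\left(b,g \right)} = \left(-7 + g\right) \left(2 + b\right)$ ($d{\left(b,g \right)} = \left(2 + b\right) \left(-7 + g\right) = \left(-7 + g\right) \left(2 + b\right)$)
$- 61 \left(d{\left(-8,X{\left(2,-3 - -4 \right)} \right)} - 111\right) = - 61 \left(\left(-14 - -56 + 2 \left(- 5 \left(-3 - -4\right)\right) - 8 \left(- 5 \left(-3 - -4\right)\right)\right) - 111\right) = - 61 \left(\left(-14 + 56 + 2 \left(- 5 \left(-3 + 4\right)\right) - 8 \left(- 5 \left(-3 + 4\right)\right)\right) - 111\right) = - 61 \left(\left(-14 + 56 + 2 \left(\left(-5\right) 1\right) - 8 \left(\left(-5\right) 1\right)\right) - 111\right) = - 61 \left(\left(-14 + 56 + 2 \left(-5\right) - -40\right) - 111\right) = - 61 \left(\left(-14 + 56 - 10 + 40\right) - 111\right) = - 61 \left(72 - 111\right) = \left(-61\right) \left(-39\right) = 2379$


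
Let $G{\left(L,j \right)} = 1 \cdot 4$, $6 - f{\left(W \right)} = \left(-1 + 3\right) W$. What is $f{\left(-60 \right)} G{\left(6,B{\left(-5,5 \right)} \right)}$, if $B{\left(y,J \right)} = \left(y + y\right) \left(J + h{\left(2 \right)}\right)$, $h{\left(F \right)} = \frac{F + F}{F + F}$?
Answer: $504$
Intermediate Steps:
$h{\left(F \right)} = 1$ ($h{\left(F \right)} = \frac{2 F}{2 F} = 2 F \frac{1}{2 F} = 1$)
$f{\left(W \right)} = 6 - 2 W$ ($f{\left(W \right)} = 6 - \left(-1 + 3\right) W = 6 - 2 W$)
$B{\left(y,J \right)} = 2 y \left(1 + J\right)$ ($B{\left(y,J \right)} = \left(y + y\right) \left(J + 1\right) = 2 y \left(1 + J\right)$)
$G{\left(L,j \right)} = 4$
$f{\left(-60 \right)} G{\left(6,B{\left(-5,5 \right)} \right)} = \left(6 - -120\right) 4 = \left(6 + 120\right) 4 = 126 \cdot 4 = 504$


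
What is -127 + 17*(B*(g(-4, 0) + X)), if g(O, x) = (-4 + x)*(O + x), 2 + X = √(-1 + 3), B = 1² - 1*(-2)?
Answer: 587 + 51*√2 ≈ 659.13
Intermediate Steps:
B = 3 (B = 1 + 2 = 3)
X = -2 + √2 (X = -2 + √(-1 + 3) = -2 + √2 ≈ -0.58579)
-127 + 17*(B*(g(-4, 0) + X)) = -127 + 17*(3*((0² - 4*(-4) - 4*0 - 4*0) + (-2 + √2))) = -127 + 17*(3*((0 + 16 + 0 + 0) + (-2 + √2))) = -127 + 17*(3*(16 + (-2 + √2))) = -127 + 17*(3*(14 + √2)) = -127 + 17*(42 + 3*√2) = -127 + (714 + 51*√2) = 587 + 51*√2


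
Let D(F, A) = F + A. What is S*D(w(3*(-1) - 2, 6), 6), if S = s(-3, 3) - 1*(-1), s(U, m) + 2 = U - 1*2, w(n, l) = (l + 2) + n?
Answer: -54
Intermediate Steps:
w(n, l) = 2 + l + n (w(n, l) = (2 + l) + n = 2 + l + n)
s(U, m) = -4 + U (s(U, m) = -2 + (U - 1*2) = -2 + (U - 2) = -2 + (-2 + U) = -4 + U)
D(F, A) = A + F
S = -6 (S = (-4 - 3) - 1*(-1) = -7 + 1 = -6)
S*D(w(3*(-1) - 2, 6), 6) = -6*(6 + (2 + 6 + (3*(-1) - 2))) = -6*(6 + (2 + 6 + (-3 - 2))) = -6*(6 + (2 + 6 - 5)) = -6*(6 + 3) = -6*9 = -54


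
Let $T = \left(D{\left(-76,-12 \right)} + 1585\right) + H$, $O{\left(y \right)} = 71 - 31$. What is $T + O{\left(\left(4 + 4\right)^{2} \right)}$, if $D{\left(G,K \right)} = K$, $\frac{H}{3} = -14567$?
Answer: $-42088$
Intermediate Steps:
$H = -43701$ ($H = 3 \left(-14567\right) = -43701$)
$O{\left(y \right)} = 40$
$T = -42128$ ($T = \left(-12 + 1585\right) - 43701 = 1573 - 43701 = -42128$)
$T + O{\left(\left(4 + 4\right)^{2} \right)} = -42128 + 40 = -42088$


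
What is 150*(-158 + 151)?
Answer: -1050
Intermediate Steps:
150*(-158 + 151) = 150*(-7) = -1050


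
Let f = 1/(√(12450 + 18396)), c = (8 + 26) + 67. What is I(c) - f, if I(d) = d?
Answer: 101 - √30846/30846 ≈ 100.99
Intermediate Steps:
c = 101 (c = 34 + 67 = 101)
f = √30846/30846 (f = 1/(√30846) = √30846/30846 ≈ 0.0056938)
I(c) - f = 101 - √30846/30846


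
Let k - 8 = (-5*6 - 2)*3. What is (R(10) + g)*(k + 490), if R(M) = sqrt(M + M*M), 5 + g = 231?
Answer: 90852 + 402*sqrt(110) ≈ 95068.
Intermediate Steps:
g = 226 (g = -5 + 231 = 226)
R(M) = sqrt(M + M**2)
k = -88 (k = 8 + (-5*6 - 2)*3 = 8 + (-30 - 2)*3 = 8 - 32*3 = 8 - 96 = -88)
(R(10) + g)*(k + 490) = (sqrt(10*(1 + 10)) + 226)*(-88 + 490) = (sqrt(10*11) + 226)*402 = (sqrt(110) + 226)*402 = (226 + sqrt(110))*402 = 90852 + 402*sqrt(110)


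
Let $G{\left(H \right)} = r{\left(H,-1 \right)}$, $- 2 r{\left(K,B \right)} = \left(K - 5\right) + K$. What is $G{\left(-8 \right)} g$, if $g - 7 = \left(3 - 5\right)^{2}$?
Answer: $\frac{231}{2} \approx 115.5$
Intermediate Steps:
$r{\left(K,B \right)} = \frac{5}{2} - K$ ($r{\left(K,B \right)} = - \frac{\left(K - 5\right) + K}{2} = - \frac{\left(-5 + K\right) + K}{2} = - \frac{-5 + 2 K}{2} = \frac{5}{2} - K$)
$G{\left(H \right)} = \frac{5}{2} - H$
$g = 11$ ($g = 7 + \left(3 - 5\right)^{2} = 7 + \left(-2\right)^{2} = 7 + 4 = 11$)
$G{\left(-8 \right)} g = \left(\frac{5}{2} - -8\right) 11 = \left(\frac{5}{2} + 8\right) 11 = \frac{21}{2} \cdot 11 = \frac{231}{2}$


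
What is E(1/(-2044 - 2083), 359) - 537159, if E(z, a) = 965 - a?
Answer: -536553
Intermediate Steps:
E(1/(-2044 - 2083), 359) - 537159 = (965 - 1*359) - 537159 = (965 - 359) - 537159 = 606 - 537159 = -536553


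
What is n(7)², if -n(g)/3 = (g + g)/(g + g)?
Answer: 9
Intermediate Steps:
n(g) = -3 (n(g) = -3*(g + g)/(g + g) = -3*2*g/(2*g) = -3*2*g*1/(2*g) = -3*1 = -3)
n(7)² = (-3)² = 9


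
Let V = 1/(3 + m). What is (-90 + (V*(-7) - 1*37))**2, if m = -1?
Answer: 68121/4 ≈ 17030.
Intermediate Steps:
V = 1/2 (V = 1/(3 - 1) = 1/2 ≈ 0.50000)
(-90 + (V*(-7) - 1*37))**2 = (-90 + ((1/2)*(-7) - 1*37))**2 = (-90 + (-7/2 - 37))**2 = (-90 - 81/2)**2 = (-261/2)**2 = 68121/4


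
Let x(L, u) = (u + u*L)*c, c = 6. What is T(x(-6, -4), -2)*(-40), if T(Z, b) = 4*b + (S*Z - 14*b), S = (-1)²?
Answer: -5600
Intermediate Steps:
S = 1
x(L, u) = 6*u + 6*L*u (x(L, u) = (u + u*L)*6 = (u + L*u)*6 = 6*u + 6*L*u)
T(Z, b) = Z - 10*b (T(Z, b) = 4*b + (1*Z - 14*b) = 4*b + (Z - 14*b) = Z - 10*b)
T(x(-6, -4), -2)*(-40) = (6*(-4)*(1 - 6) - 10*(-2))*(-40) = (6*(-4)*(-5) + 20)*(-40) = (120 + 20)*(-40) = 140*(-40) = -5600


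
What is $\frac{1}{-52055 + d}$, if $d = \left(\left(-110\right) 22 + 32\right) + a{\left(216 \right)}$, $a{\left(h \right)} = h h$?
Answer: $- \frac{1}{7787} \approx -0.00012842$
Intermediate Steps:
$a{\left(h \right)} = h^{2}$
$d = 44268$ ($d = \left(\left(-110\right) 22 + 32\right) + 216^{2} = \left(-2420 + 32\right) + 46656 = -2388 + 46656 = 44268$)
$\frac{1}{-52055 + d} = \frac{1}{-52055 + 44268} = \frac{1}{-7787} = - \frac{1}{7787}$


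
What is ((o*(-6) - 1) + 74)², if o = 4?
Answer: 2401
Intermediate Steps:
((o*(-6) - 1) + 74)² = ((4*(-6) - 1) + 74)² = ((-24 - 1) + 74)² = (-25 + 74)² = 49² = 2401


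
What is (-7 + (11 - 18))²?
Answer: 196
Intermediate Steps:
(-7 + (11 - 18))² = (-7 - 7)² = (-14)² = 196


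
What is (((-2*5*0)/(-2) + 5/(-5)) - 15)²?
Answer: 256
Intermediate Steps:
(((-2*5*0)/(-2) + 5/(-5)) - 15)² = ((-10*0*(-½) + 5*(-⅕)) - 15)² = ((0*(-½) - 1) - 15)² = ((0 - 1) - 15)² = (-1 - 15)² = (-16)² = 256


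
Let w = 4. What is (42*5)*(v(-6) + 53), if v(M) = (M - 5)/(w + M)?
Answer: 12285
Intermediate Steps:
v(M) = (-5 + M)/(4 + M) (v(M) = (M - 5)/(4 + M) = (-5 + M)/(4 + M))
(42*5)*(v(-6) + 53) = (42*5)*((-5 - 6)/(4 - 6) + 53) = 210*(-11/(-2) + 53) = 210*(-½*(-11) + 53) = 210*(11/2 + 53) = 210*(117/2) = 12285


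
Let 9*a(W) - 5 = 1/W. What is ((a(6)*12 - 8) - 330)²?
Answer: 8880400/81 ≈ 1.0963e+5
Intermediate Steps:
a(W) = 5/9 + 1/(9*W)
((a(6)*12 - 8) - 330)² = ((((⅑)*(1 + 5*6)/6)*12 - 8) - 330)² = ((((⅑)*(⅙)*(1 + 30))*12 - 8) - 330)² = ((((⅑)*(⅙)*31)*12 - 8) - 330)² = (((31/54)*12 - 8) - 330)² = ((62/9 - 8) - 330)² = (-10/9 - 330)² = (-2980/9)² = 8880400/81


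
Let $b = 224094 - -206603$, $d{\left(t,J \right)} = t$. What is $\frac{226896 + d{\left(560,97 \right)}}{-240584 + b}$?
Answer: $\frac{227456}{190113} \approx 1.1964$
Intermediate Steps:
$b = 430697$ ($b = 224094 + 206603 = 430697$)
$\frac{226896 + d{\left(560,97 \right)}}{-240584 + b} = \frac{226896 + 560}{-240584 + 430697} = \frac{227456}{190113}$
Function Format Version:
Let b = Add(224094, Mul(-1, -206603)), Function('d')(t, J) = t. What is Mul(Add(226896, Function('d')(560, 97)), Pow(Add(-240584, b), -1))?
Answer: Rational(227456, 190113) ≈ 1.1964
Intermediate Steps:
b = 430697 (b = Add(224094, 206603) = 430697)
Mul(Add(226896, Function('d')(560, 97)), Pow(Add(-240584, b), -1)) = Mul(Add(226896, 560), Pow(Add(-240584, 430697), -1)) = Mul(227456, Pow(190113, -1)) = Mul(227456, Rational(1, 190113)) = Rational(227456, 190113)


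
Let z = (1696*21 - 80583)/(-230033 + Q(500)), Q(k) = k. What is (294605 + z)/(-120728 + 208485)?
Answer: 22540538144/6714375827 ≈ 3.3571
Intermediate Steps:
z = 14989/76511 (z = (1696*21 - 80583)/(-230033 + 500) = (35616 - 80583)/(-229533) = -44967*(-1/229533) = 14989/76511 ≈ 0.19591)
(294605 + z)/(-120728 + 208485) = (294605 + 14989/76511)/(-120728 + 208485) = (22540538144/76511)/87757 = (22540538144/76511)*(1/87757) = 22540538144/6714375827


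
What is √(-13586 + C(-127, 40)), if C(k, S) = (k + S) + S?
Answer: I*√13633 ≈ 116.76*I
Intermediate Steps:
C(k, S) = k + 2*S (C(k, S) = (S + k) + S = k + 2*S)
√(-13586 + C(-127, 40)) = √(-13586 + (-127 + 2*40)) = √(-13586 + (-127 + 80)) = √(-13586 - 47) = √(-13633) = I*√13633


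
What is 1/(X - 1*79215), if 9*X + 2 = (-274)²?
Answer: -9/637861 ≈ -1.4110e-5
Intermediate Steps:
X = 75074/9 (X = -2/9 + (⅑)*(-274)² = -2/9 + (⅑)*75076 = -2/9 + 75076/9 = 75074/9 ≈ 8341.6)
1/(X - 1*79215) = 1/(75074/9 - 1*79215) = 1/(75074/9 - 79215) = 1/(-637861/9) = -9/637861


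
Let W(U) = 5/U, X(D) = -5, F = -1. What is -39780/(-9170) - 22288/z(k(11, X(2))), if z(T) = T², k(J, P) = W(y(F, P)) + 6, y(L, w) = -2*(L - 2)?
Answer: -729084438/1541477 ≈ -472.98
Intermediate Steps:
y(L, w) = 4 - 2*L (y(L, w) = -2*(-2 + L) = 4 - 2*L)
k(J, P) = 41/6 (k(J, P) = 5/(4 - 2*(-1)) + 6 = 5/(4 + 2) + 6 = 5/6 + 6 = 5*(⅙) + 6 = ⅚ + 6 = 41/6)
-39780/(-9170) - 22288/z(k(11, X(2))) = -39780/(-9170) - 22288/((41/6)²) = -39780*(-1/9170) - 22288/1681/36 = 3978/917 - 22288*36/1681 = 3978/917 - 802368/1681 = -729084438/1541477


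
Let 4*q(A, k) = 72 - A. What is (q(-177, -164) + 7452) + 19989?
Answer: 110013/4 ≈ 27503.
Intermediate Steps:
q(A, k) = 18 - A/4 (q(A, k) = (72 - A)/4 = 18 - A/4)
(q(-177, -164) + 7452) + 19989 = ((18 - 1/4*(-177)) + 7452) + 19989 = ((18 + 177/4) + 7452) + 19989 = (249/4 + 7452) + 19989 = 30057/4 + 19989 = 110013/4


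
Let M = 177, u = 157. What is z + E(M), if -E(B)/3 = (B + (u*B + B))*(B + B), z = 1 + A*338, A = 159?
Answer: -29834123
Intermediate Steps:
z = 53743 (z = 1 + 159*338 = 1 + 53742 = 53743)
E(B) = -954*B**2 (E(B) = -3*(B + (157*B + B))*(B + B) = -3*(B + 158*B)*2*B = -3*159*B*2*B = -954*B**2)
z + E(M) = 53743 - 954*177**2 = 53743 - 954*31329 = 53743 - 29887866 = -29834123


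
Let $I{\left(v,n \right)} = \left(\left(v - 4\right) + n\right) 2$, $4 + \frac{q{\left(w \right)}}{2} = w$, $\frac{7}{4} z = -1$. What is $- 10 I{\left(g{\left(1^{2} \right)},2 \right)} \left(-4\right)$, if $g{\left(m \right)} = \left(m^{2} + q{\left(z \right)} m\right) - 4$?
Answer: $- \frac{7920}{7} \approx -1131.4$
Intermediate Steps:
$z = - \frac{4}{7}$ ($z = \frac{4}{7} \left(-1\right) = - \frac{4}{7} \approx -0.57143$)
$q{\left(w \right)} = -8 + 2 w$
$g{\left(m \right)} = -4 + m^{2} - \frac{64 m}{7}$ ($g{\left(m \right)} = \left(m^{2} + \left(-8 + 2 \left(- \frac{4}{7}\right)\right) m\right) - 4 = \left(m^{2} + \left(-8 - \frac{8}{7}\right) m\right) - 4 = \left(m^{2} - \frac{64 m}{7}\right) - 4 = -4 + m^{2} - \frac{64 m}{7}$)
$I{\left(v,n \right)} = -8 + 2 n + 2 v$ ($I{\left(v,n \right)} = \left(\left(-4 + v\right) + n\right) 2 = \left(-4 + n + v\right) 2 = -8 + 2 n + 2 v$)
$- 10 I{\left(g{\left(1^{2} \right)},2 \right)} \left(-4\right) = - 10 \left(-8 + 2 \cdot 2 + 2 \left(-4 + \left(1^{2}\right)^{2} - \frac{64 \cdot 1^{2}}{7}\right)\right) \left(-4\right) = - 10 \left(-8 + 4 + 2 \left(-4 + 1^{2} - \frac{64}{7}\right)\right) \left(-4\right) = - 10 \left(-8 + 4 + 2 \left(-4 + 1 - \frac{64}{7}\right)\right) \left(-4\right) = - 10 \left(-8 + 4 + 2 \left(- \frac{85}{7}\right)\right) \left(-4\right) = - 10 \left(-8 + 4 - \frac{170}{7}\right) \left(-4\right) = \left(-10\right) \left(- \frac{198}{7}\right) \left(-4\right) = \frac{1980}{7} \left(-4\right) = - \frac{7920}{7}$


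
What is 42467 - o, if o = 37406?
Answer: 5061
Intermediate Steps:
42467 - o = 42467 - 1*37406 = 42467 - 37406 = 5061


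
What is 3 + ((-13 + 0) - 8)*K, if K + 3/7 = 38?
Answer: -786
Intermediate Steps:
K = 263/7 (K = -3/7 + 38 = 263/7 ≈ 37.571)
3 + ((-13 + 0) - 8)*K = 3 + ((-13 + 0) - 8)*(263/7) = 3 + (-13 - 8)*(263/7) = 3 - 21*263/7 = 3 - 789 = -786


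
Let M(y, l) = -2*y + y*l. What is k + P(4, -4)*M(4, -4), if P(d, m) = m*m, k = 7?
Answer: -377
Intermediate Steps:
M(y, l) = -2*y + l*y
P(d, m) = m²
k + P(4, -4)*M(4, -4) = 7 + (-4)²*(4*(-2 - 4)) = 7 + 16*(4*(-6)) = 7 + 16*(-24) = 7 - 384 = -377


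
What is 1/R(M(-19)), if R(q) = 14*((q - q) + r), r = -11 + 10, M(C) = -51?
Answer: -1/14 ≈ -0.071429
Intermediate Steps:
r = -1
R(q) = -14 (R(q) = 14*((q - q) - 1) = 14*(0 - 1) = 14*(-1) = -14)
1/R(M(-19)) = 1/(-14) = -1/14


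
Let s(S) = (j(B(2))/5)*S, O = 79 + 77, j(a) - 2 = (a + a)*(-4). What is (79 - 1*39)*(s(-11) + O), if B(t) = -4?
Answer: 3248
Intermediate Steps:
j(a) = 2 - 8*a (j(a) = 2 + (a + a)*(-4) = 2 + (2*a)*(-4) = 2 - 8*a)
O = 156
s(S) = 34*S/5 (s(S) = ((2 - 8*(-4))/5)*S = ((2 + 32)*(1/5))*S = (34*(1/5))*S = 34*S/5)
(79 - 1*39)*(s(-11) + O) = (79 - 1*39)*((34/5)*(-11) + 156) = (79 - 39)*(-374/5 + 156) = 40*(406/5) = 3248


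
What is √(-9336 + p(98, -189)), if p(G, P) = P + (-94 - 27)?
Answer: I*√9646 ≈ 98.214*I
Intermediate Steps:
p(G, P) = -121 + P (p(G, P) = P - 121 = -121 + P)
√(-9336 + p(98, -189)) = √(-9336 + (-121 - 189)) = √(-9336 - 310) = √(-9646) = I*√9646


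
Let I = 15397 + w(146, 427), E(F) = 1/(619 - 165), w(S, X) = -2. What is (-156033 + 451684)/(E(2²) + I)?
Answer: 134225554/6989331 ≈ 19.204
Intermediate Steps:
E(F) = 1/454
I = 15395 (I = 15397 - 2 = 15395)
(-156033 + 451684)/(E(2²) + I) = (-156033 + 451684)/(1/454 + 15395) = 295651/(6989331/454) = 295651*(454/6989331) = 134225554/6989331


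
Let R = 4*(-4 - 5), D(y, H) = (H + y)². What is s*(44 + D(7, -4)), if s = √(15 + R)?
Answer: 53*I*√21 ≈ 242.88*I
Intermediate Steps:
R = -36 (R = 4*(-9) = -36)
s = I*√21 (s = √(15 - 36) = √(-21) = I*√21 ≈ 4.5826*I)
s*(44 + D(7, -4)) = (I*√21)*(44 + (-4 + 7)²) = (I*√21)*(44 + 3²) = (I*√21)*(44 + 9) = (I*√21)*53 = 53*I*√21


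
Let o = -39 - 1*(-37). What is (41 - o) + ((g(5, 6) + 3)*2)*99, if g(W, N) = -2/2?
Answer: 439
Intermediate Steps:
g(W, N) = -1 (g(W, N) = -2*½ = -1)
o = -2 (o = -39 + 37 = -2)
(41 - o) + ((g(5, 6) + 3)*2)*99 = (41 - 1*(-2)) + ((-1 + 3)*2)*99 = (41 + 2) + (2*2)*99 = 43 + 4*99 = 43 + 396 = 439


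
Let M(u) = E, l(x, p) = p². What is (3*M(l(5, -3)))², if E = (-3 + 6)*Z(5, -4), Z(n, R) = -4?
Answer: 1296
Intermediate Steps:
E = -12 (E = (-3 + 6)*(-4) = 3*(-4) = -12)
M(u) = -12
(3*M(l(5, -3)))² = (3*(-12))² = (-36)² = 1296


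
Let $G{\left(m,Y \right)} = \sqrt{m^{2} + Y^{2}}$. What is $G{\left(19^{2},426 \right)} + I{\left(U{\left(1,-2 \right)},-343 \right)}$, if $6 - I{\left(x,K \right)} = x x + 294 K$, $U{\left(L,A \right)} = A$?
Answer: $100844 + \sqrt{311797} \approx 1.014 \cdot 10^{5}$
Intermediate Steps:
$I{\left(x,K \right)} = 6 - x^{2} - 294 K$ ($I{\left(x,K \right)} = 6 - \left(x x + 294 K\right) = 6 - \left(x^{2} + 294 K\right) = 6 - x^{2} - 294 K$)
$G{\left(m,Y \right)} = \sqrt{Y^{2} + m^{2}}$
$G{\left(19^{2},426 \right)} + I{\left(U{\left(1,-2 \right)},-343 \right)} = \sqrt{426^{2} + \left(19^{2}\right)^{2}} - -100844 = \sqrt{181476 + 361^{2}} + \left(6 - 4 + 100842\right) = \sqrt{181476 + 130321} + \left(6 - 4 + 100842\right) = \sqrt{311797} + 100844 = 100844 + \sqrt{311797}$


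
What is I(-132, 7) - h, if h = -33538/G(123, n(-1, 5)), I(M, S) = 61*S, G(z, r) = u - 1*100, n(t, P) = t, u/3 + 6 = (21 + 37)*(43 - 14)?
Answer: 1068897/2464 ≈ 433.81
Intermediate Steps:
u = 5028 (u = -18 + 3*((21 + 37)*(43 - 14)) = -18 + 3*(58*29) = -18 + 3*1682 = -18 + 5046 = 5028)
G(z, r) = 4928 (G(z, r) = 5028 - 1*100 = 5028 - 100 = 4928)
h = -16769/2464 (h = -33538/4928 = -33538*1/4928 = -16769/2464 ≈ -6.8056)
I(-132, 7) - h = 61*7 - 1*(-16769/2464) = 427 + 16769/2464 = 1068897/2464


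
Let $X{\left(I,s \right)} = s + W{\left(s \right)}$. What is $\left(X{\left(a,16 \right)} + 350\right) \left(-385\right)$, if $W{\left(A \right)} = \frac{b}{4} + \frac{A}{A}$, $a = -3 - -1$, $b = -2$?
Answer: $- \frac{282205}{2} \approx -1.411 \cdot 10^{5}$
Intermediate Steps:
$a = -2$ ($a = -3 + 1 = -2$)
$W{\left(A \right)} = \frac{1}{2}$ ($W{\left(A \right)} = - \frac{2}{4} + \frac{A}{A} = \left(-2\right) \frac{1}{4} + 1 = - \frac{1}{2} + 1 = \frac{1}{2}$)
$X{\left(I,s \right)} = \frac{1}{2} + s$ ($X{\left(I,s \right)} = s + \frac{1}{2} = \frac{1}{2} + s$)
$\left(X{\left(a,16 \right)} + 350\right) \left(-385\right) = \left(\left(\frac{1}{2} + 16\right) + 350\right) \left(-385\right) = \left(\frac{33}{2} + 350\right) \left(-385\right) = \frac{733}{2} \left(-385\right) = - \frac{282205}{2}$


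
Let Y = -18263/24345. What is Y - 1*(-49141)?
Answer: 1196319382/24345 ≈ 49140.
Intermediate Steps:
Y = -18263/24345 (Y = -18263*1/24345 = -18263/24345 ≈ -0.75017)
Y - 1*(-49141) = -18263/24345 - 1*(-49141) = -18263/24345 + 49141 = 1196319382/24345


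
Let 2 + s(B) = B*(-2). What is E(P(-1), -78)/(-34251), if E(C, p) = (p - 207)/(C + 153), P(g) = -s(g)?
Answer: 95/1746801 ≈ 5.4385e-5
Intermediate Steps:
s(B) = -2 - 2*B (s(B) = -2 + B*(-2) = -2 - 2*B)
P(g) = 2 + 2*g (P(g) = -(-2 - 2*g) = 2 + 2*g)
E(C, p) = (-207 + p)/(153 + C)
E(P(-1), -78)/(-34251) = ((-207 - 78)/(153 + (2 + 2*(-1))))/(-34251) = (-285/(153 + (2 - 2)))*(-1/34251) = (-285/(153 + 0))*(-1/34251) = (-285/153)*(-1/34251) = ((1/153)*(-285))*(-1/34251) = -95/51*(-1/34251) = 95/1746801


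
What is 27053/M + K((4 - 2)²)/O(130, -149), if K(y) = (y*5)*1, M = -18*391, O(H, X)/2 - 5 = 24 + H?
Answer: -1410349/373014 ≈ -3.7810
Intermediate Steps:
O(H, X) = 58 + 2*H (O(H, X) = 10 + 2*(24 + H) = 10 + (48 + 2*H) = 58 + 2*H)
M = -7038
K(y) = 5*y (K(y) = (5*y)*1 = 5*y)
27053/M + K((4 - 2)²)/O(130, -149) = 27053/(-7038) + (5*(4 - 2)²)/(58 + 2*130) = 27053*(-1/7038) + (5*2²)/(58 + 260) = -27053/7038 + (5*4)/318 = -27053/7038 + 20*(1/318) = -27053/7038 + 10/159 = -1410349/373014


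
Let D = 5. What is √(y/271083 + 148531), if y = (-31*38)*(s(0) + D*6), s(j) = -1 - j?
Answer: √10914938749058613/271083 ≈ 385.40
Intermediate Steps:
y = -34162 (y = (-31*38)*((-1 - 1*0) + 5*6) = -1178*((-1 + 0) + 30) = -1178*(-1 + 30) = -1178*29 = -34162)
√(y/271083 + 148531) = √(-34162/271083 + 148531) = √(40264194911/271083) = √10914938749058613/271083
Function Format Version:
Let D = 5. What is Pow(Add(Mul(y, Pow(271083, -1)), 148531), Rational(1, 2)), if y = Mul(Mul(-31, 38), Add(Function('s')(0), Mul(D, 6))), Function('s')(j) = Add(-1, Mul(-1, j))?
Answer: Mul(Rational(1, 271083), Pow(10914938749058613, Rational(1, 2))) ≈ 385.40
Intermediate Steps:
y = -34162 (y = Mul(Mul(-31, 38), Add(Add(-1, Mul(-1, 0)), Mul(5, 6))) = Mul(-1178, Add(Add(-1, 0), 30)) = Mul(-1178, Add(-1, 30)) = Mul(-1178, 29) = -34162)
Pow(Add(Mul(y, Pow(271083, -1)), 148531), Rational(1, 2)) = Pow(Add(Mul(-34162, Pow(271083, -1)), 148531), Rational(1, 2)) = Pow(Add(Mul(-34162, Rational(1, 271083)), 148531), Rational(1, 2)) = Pow(Add(Rational(-34162, 271083), 148531), Rational(1, 2)) = Pow(Rational(40264194911, 271083), Rational(1, 2)) = Mul(Rational(1, 271083), Pow(10914938749058613, Rational(1, 2)))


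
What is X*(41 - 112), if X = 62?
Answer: -4402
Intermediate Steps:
X*(41 - 112) = 62*(41 - 112) = 62*(-71) = -4402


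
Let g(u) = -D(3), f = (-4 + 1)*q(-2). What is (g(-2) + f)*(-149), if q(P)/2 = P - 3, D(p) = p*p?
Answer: -3129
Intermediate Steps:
D(p) = p²
q(P) = -6 + 2*P (q(P) = 2*(P - 3) = 2*(-3 + P) = -6 + 2*P)
f = 30 (f = (-4 + 1)*(-6 + 2*(-2)) = -3*(-6 - 4) = -3*(-10) = 30)
g(u) = -9 (g(u) = -1*3² = -1*9 = -9)
(g(-2) + f)*(-149) = (-9 + 30)*(-149) = 21*(-149) = -3129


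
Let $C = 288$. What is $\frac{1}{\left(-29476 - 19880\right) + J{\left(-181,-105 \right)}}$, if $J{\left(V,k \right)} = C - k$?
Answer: $- \frac{1}{48963} \approx -2.0424 \cdot 10^{-5}$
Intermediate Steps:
$J{\left(V,k \right)} = 288 - k$
$\frac{1}{\left(-29476 - 19880\right) + J{\left(-181,-105 \right)}} = \frac{1}{\left(-29476 - 19880\right) + \left(288 - -105\right)} = \frac{1}{-49356 + \left(288 + 105\right)} = \frac{1}{-49356 + 393} = \frac{1}{-48963} = - \frac{1}{48963}$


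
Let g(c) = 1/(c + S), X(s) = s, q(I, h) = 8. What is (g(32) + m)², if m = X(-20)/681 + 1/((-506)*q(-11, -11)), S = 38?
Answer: 2187710186281/9309177693446400 ≈ 0.00023501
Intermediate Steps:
g(c) = 1/(38 + c) (g(c) = 1/(c + 38) = 1/(38 + c))
m = -81641/2756688 (m = -20/681 + 1/(-506*8) = -20*1/681 - 1/506*⅛ = -20/681 - 1/4048 = -81641/2756688 ≈ -0.029616)
(g(32) + m)² = (1/(38 + 32) - 81641/2756688)² = (1/70 - 81641/2756688)² = (-1479091/96484080)² = 2187710186281/9309177693446400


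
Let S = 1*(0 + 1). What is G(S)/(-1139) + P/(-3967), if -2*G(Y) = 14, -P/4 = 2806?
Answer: 12811905/4518413 ≈ 2.8355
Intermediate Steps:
P = -11224 (P = -4*2806 = -11224)
S = 1 (S = 1*1 = 1)
G(Y) = -7 (G(Y) = -1/2*14 = -7)
G(S)/(-1139) + P/(-3967) = -7/(-1139) - 11224/(-3967) = -7*(-1/1139) - 11224*(-1/3967) = 7/1139 + 11224/3967 = 12811905/4518413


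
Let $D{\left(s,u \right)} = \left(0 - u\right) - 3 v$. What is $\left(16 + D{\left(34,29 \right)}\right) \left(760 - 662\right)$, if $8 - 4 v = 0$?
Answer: $-1862$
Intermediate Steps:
$v = 2$ ($v = 2 - 0 = 2 + 0 = 2$)
$D{\left(s,u \right)} = -6 - u$ ($D{\left(s,u \right)} = \left(0 - u\right) - 6 = - u - 6 = -6 - u$)
$\left(16 + D{\left(34,29 \right)}\right) \left(760 - 662\right) = \left(16 - 35\right) \left(760 - 662\right) = \left(16 - 35\right) 98 = \left(-19\right) 98 = -1862$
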